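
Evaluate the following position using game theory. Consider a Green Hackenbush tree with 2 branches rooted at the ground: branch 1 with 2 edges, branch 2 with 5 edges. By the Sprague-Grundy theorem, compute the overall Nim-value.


The tree has 2 branches from the ground vertex.
In Green Hackenbush, the Nim-value of a simple path of length k is k.
Branch 1: length 2, Nim-value = 2
Branch 2: length 5, Nim-value = 5
Total Nim-value = XOR of all branch values:
0 XOR 2 = 2
2 XOR 5 = 7
Nim-value of the tree = 7

7


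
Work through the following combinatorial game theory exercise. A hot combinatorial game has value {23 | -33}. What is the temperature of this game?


The game is {23 | -33}, a switch {a | b} with numbers a > b.
Cooling {a | b} by t gives {a - t | b + t}, which stops being hot when a - t = b + t, i.e. at t = (a - b)/2. So the temperature of a switch is (a - b)/2.
Temperature = (Left option - Right option) / 2
= (23 - (-33)) / 2
= 56 / 2
= 28

28


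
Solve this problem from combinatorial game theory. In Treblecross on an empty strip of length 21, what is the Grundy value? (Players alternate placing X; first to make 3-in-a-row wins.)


Treblecross: place X on empty cells; 3-in-a-row wins.
Playing within two cells of an existing X lets the opponent win at once, so sensible play treats the cells i-2..i+2 around each X as dead. The player left with no safe cell loses, so this is a normal-play take-away game on strips of safe cells.
Placing X at cell i (0-indexed) of a strip of k safe cells leaves independent strips of sizes max(0, i-2) and max(0, k-i-3). Hence G(k) = mex{ G(max(0,i-2)) XOR G(max(0,k-i-3)) : 0 <= i < k }, with G(0) = 0.
G(1): splits (0,0):0^0=0 -> mex({0}) = 1
G(2): splits (0,0):0^0=0 -> mex({0}) = 1
G(3): splits (0,0):0^0=0 -> mex({0}) = 1
G(4): splits (0,1):0^1=1 (0,0):0^0=0 -> mex({0, 1}) = 2
G(5): splits (0,2):0^1=1 (0,1):0^1=1 (0,0):0^0=0 -> mex({0, 1}) = 2
G(6) = mex({1}) = 0
G(7) = mex({0, 1, 2}) = 3
G(8) = mex({0, 1, 2}) = 3
G(9) = mex({0, 2}) = 1
G(10) = mex({0, 2, 3}) = 1
G(11) = mex({0, 3}) = 1
G(12) = mex({1, 3}) = 0
G(13) = mex({0, 1, 2, 3}) = 4
G(14) = mex({0, 1, 2}) = 3
G(15) = mex({0, 1, 2}) = 3
G(16) = mex({0, 1, 2, 4}) = 3
G(17) = mex({0, 1, 3, 4}) = 2
G(18) = mex({0, 1, 3, 4}) = 2
G(19) = mex({0, 1, 3, 5}) = 2
G(20) = mex({0, 1, 2, 3, 5}) = 4
G(21) = mex({0, 1, 2, 3, 5}) = 4
Therefore G(21) = 4.

4


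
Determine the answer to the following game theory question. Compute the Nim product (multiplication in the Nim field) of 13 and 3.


Nim multiplication is bilinear over XOR: (u XOR v) * w = (u*w) XOR (v*w).
So we split each operand into its bit components and XOR the pairwise Nim products.
13 = 1 + 4 + 8 (as XOR of powers of 2).
3 = 1 + 2 (as XOR of powers of 2).
Using the standard Nim-product table on single bits:
  2*2 = 3,   2*4 = 8,   2*8 = 12,
  4*4 = 6,   4*8 = 11,  8*8 = 13,
and  1*x = x (identity), k*l = l*k (commutative).
Pairwise Nim products:
  1 * 1 = 1
  1 * 2 = 2
  4 * 1 = 4
  4 * 2 = 8
  8 * 1 = 8
  8 * 2 = 12
XOR them: 1 XOR 2 XOR 4 XOR 8 XOR 8 XOR 12 = 11.
Result: 13 * 3 = 11 (in Nim).

11


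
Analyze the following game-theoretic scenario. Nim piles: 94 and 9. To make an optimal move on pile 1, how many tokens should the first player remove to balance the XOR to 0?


Piles: 94 and 9
Current XOR: 94 XOR 9 = 87 (non-zero, so this is an N-position).
To make the XOR zero, we need to find a move that balances the piles.
For pile 1 (size 94): target = 94 XOR 87 = 9
We reduce pile 1 from 94 to 9.
Tokens removed: 94 - 9 = 85
Verification: 9 XOR 9 = 0

85


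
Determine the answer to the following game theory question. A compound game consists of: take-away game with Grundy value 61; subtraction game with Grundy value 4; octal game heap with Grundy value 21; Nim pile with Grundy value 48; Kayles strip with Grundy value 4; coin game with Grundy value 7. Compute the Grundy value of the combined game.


By the Sprague-Grundy theorem, the Grundy value of a sum of games is the XOR of individual Grundy values.
take-away game: Grundy value = 61. Running XOR: 0 XOR 61 = 61
subtraction game: Grundy value = 4. Running XOR: 61 XOR 4 = 57
octal game heap: Grundy value = 21. Running XOR: 57 XOR 21 = 44
Nim pile: Grundy value = 48. Running XOR: 44 XOR 48 = 28
Kayles strip: Grundy value = 4. Running XOR: 28 XOR 4 = 24
coin game: Grundy value = 7. Running XOR: 24 XOR 7 = 31
The combined Grundy value is 31.

31


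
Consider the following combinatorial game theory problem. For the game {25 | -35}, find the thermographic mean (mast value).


Game = {25 | -35}, a switch {a | b} with numbers a > b.
Its thermograph has left wall a - t and right wall b + t, which meet at t = (a - b)/2, where both equal (a + b)/2. So the mast (mean value) is at (a + b)/2.
Mean = (25 + (-35))/2 = -10/2 = -5

-5


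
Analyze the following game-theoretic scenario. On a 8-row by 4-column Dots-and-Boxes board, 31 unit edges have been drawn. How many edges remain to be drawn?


Grid: 8 x 4 boxes, i.e. 9 rows and 5 columns of dots.
Horizontal edges: (rows + 1) * cols = 9 * 4 = 36
Vertical edges: rows * (cols + 1) = 8 * 5 = 40
Total edges: 36 + 40 = 76
Edges drawn: 31
Remaining: 76 - 31 = 45

45


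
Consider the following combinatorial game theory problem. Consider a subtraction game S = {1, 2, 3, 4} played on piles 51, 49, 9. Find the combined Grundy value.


Subtraction set: {1, 2, 3, 4}
For this subtraction set, G(n) = n mod 5 (period = max + 1 = 5).
Pile 1 (size 51): G(51) = 51 mod 5 = 1
Pile 2 (size 49): G(49) = 49 mod 5 = 4
Pile 3 (size 9): G(9) = 9 mod 5 = 4
Total Grundy value = XOR of all: 1 XOR 4 XOR 4 = 1

1


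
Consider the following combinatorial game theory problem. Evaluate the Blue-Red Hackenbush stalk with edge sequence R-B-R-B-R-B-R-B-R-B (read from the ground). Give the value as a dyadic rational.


Edges (from ground): R-B-R-B-R-B-R-B-R-B
By Berlekamp's sign-expansion rule, a Blue-Red Hackenbush stalk has the value of the surreal number whose sign sequence is the edge sequence with B -> + and R -> -.
Sign sequence: -+-+-+-+-+
Trace the sign expansion in the surreal number tree, starting from 0:
Edge 1: R (sign -) -> bounds (-inf, 0), value = -1
Edge 2: B (sign +) -> bounds (-1, 0), value = -1/2
Edge 3: R (sign -) -> bounds (-1, -1/2), value = -3/4
Edge 4: B (sign +) -> bounds (-3/4, -1/2), value = -5/8
Edge 5: R (sign -) -> bounds (-3/4, -5/8), value = -11/16
Edge 6: B (sign +) -> bounds (-11/16, -5/8), value = -21/32
Edge 7: R (sign -) -> bounds (-11/16, -21/32), value = -43/64
Edge 8: B (sign +) -> bounds (-43/64, -21/32), value = -85/128
Edge 9: R (sign -) -> bounds (-43/64, -85/128), value = -171/256
Edge 10: B (sign +) -> bounds (-171/256, -85/128), value = -341/512
Game value = -341/512

-341/512


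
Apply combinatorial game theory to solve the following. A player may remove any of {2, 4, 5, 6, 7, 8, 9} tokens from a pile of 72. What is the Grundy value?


The subtraction set is S = {2, 4, 5, 6, 7, 8, 9}.
G(k) = mex{ G(k - s) : s in S, s <= k }. We compute iteratively: G(0) = 0.
G(1) = mex({}) = 0
G(2) = mex({0}) = 1
G(3) = mex({0}) = 1
G(4) = mex({0, 1}) = 2
G(5) = mex({0, 1}) = 2
G(6) = mex({0, 1, 2}) = 3
G(7) = mex({0, 1, 2}) = 3
G(8) = mex({0, 1, 2, 3}) = 4
G(9) = mex({0, 1, 2, 3}) = 4
G(10) = mex({0, 1, 2, 3, 4}) = 5
G(11) = mex({1, 2, 3, 4}) = 0
G(12) = mex({1, 2, 3, 4, 5}) = 0
G(13) = mex({0, 2, 3, 4}) = 1
G(14) = mex({0, 2, 3, 4, 5}) = 1
G(15) = mex({0, 1, 3, 4, 5}) = 2
G(16) = mex({0, 1, 3, 4, 5}) = 2
G(17) = mex({0, 1, 2, 4, 5}) = 3
G(18) = mex({0, 1, 2, 4, 5}) = 3
G(19) = mex({0, 1, 2, 3, 5}) = 4
Observe that G(11)..G(19) = 0, 0, 1, 1, 2, 2, 3, 3, 4 repeats G(0)..G(8) = 0, 0, 1, 1, 2, 2, 3, 3, 4.
For k >= max(S) = 9, G(k) is determined by the previous 9 values G(k-9)..G(k-1); a window of 9 consecutive values has recurred shifted by 11, so by induction G(k + 11) = G(k) for all k >= 0: the sequence is periodic from the start with period 11.
One period: G(0..10) = 0, 0, 1, 1, 2, 2, 3, 3, 4, 4, 5.
72 mod 11 = 6, so G(72) = G(6) = 3.

3


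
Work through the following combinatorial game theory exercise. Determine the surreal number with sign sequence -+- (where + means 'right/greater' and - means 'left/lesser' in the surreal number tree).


Sign expansion: -+-
Rule: track bounds (lo, hi), initially (-inf, +inf). On '+', the current value becomes lo and we move to the simplest number in (value, hi): value + 1 if hi = +inf, otherwise the midpoint (value + hi)/2. On '-', the current value becomes hi and we move to value - 1 if lo = -inf, otherwise the midpoint (lo + value)/2.
Start at 0.
Step 1: sign = -, move left. Bounds: (-inf, 0). Value = -1
Step 2: sign = +, move right. Bounds: (-1, 0). Value = -1/2
Step 3: sign = -, move left. Bounds: (-1, -1/2). Value = -3/4
The surreal number with sign expansion -+- is -3/4.

-3/4


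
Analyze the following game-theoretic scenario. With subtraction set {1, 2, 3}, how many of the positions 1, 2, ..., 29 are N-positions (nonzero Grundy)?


Subtraction set S = {1, 2, 3}, so G(n) = n mod 4.
G(n) = 0 when n is a multiple of 4.
Multiples of 4 in [1, 29]: 7
N-positions (nonzero Grundy) = 29 - 7 = 22

22


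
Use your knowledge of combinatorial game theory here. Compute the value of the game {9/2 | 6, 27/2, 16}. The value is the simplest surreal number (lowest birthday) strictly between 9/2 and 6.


Left options: {9/2}, max = 9/2
Right options: {6, 27/2, 16}, min = 6
All options are numbers and max(Left) < min(Right), so by the simplicity theorem the value is the simplest (earliest-born) number strictly between 9/2 and 6.
The only integer strictly between 9/2 and 6 is 5.
No non-integer in the interval can be simpler: if x is a non-integer in the interval, then floor(x) or ceil(x) also lies in the interval (the interval contains an integer), and both are proper prefixes of x's sign expansion, i.e. born earlier. So the game value is 5.
Game value = 5

5


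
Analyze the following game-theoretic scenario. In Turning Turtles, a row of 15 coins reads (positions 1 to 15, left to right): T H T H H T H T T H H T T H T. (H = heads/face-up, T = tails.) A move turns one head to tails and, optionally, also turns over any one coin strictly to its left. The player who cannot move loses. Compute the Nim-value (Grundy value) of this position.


Coins: T H T H H T H T T H H T T H T
Key fact: a single head at position k behaves exactly like a Nim heap of size k (turning it to T and optionally flipping a coin at j < k corresponds to moving the heap from k to j, or to 0), and heads combine as a disjunctive sum (two heads at the same place would cancel, matching j XOR j = 0). So the Nim-value is the XOR of the 1-indexed positions of the heads.
Face-up positions (1-indexed): [2, 4, 5, 7, 10, 11, 14]
XOR 0 with 2: 0 XOR 2 = 2
XOR 2 with 4: 2 XOR 4 = 6
XOR 6 with 5: 6 XOR 5 = 3
XOR 3 with 7: 3 XOR 7 = 4
XOR 4 with 10: 4 XOR 10 = 14
XOR 14 with 11: 14 XOR 11 = 5
XOR 5 with 14: 5 XOR 14 = 11
Nim-value = 11

11


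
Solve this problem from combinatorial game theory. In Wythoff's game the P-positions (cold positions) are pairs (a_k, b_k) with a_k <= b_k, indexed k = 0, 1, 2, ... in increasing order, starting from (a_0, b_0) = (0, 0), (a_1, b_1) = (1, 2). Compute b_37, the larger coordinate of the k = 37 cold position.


By Wythoff's theorem, a_k = floor(k * phi) and b_k = floor(k * phi^2) = a_k + k, where phi = (1 + sqrt(5))/2 is the golden ratio.
phi = (1 + sqrt(5))/2 = 1.618034
phi^2 = phi + 1 = 2.618034
k = 37
k * phi^2 = 37 * 2.618034 = 96.867258
b_37 = floor(k * phi^2) = 96 (check: a_37 + k = 59 + 37 = 96)

96


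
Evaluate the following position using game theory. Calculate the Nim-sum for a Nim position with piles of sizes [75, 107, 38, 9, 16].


We need the XOR (exclusive or) of all pile sizes.
After XOR-ing pile 1 (size 75): 0 XOR 75 = 75
After XOR-ing pile 2 (size 107): 75 XOR 107 = 32
After XOR-ing pile 3 (size 38): 32 XOR 38 = 6
After XOR-ing pile 4 (size 9): 6 XOR 9 = 15
After XOR-ing pile 5 (size 16): 15 XOR 16 = 31
The Nim-value of this position is 31.

31


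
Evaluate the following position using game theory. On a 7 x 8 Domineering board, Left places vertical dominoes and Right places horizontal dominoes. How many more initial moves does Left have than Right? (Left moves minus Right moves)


Board is 7 x 8 (rows x cols).
Left (vertical) placements: (rows-1) * cols = 6 * 8 = 48
Right (horizontal) placements: rows * (cols-1) = 7 * 7 = 49
Advantage = Left - Right = 48 - 49 = -1

-1


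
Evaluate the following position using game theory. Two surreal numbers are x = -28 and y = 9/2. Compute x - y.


x = -28, y = 9/2
Converting to common denominator: 2
x = -56/2, y = 9/2
x - y = -28 - 9/2 = -65/2

-65/2


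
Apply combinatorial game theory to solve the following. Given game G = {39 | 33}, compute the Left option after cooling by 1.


Original game: {39 | 33} (a switch {a | b} with a > b).
Cooling by t (for t below the temperature (a - b)/2 = 3) taxes each move by t: {a | b} cooled by t is {a - t | b + t}.
Cooling amount: t = 1
Cooled Left option: 39 - 1 = 38
Cooled Right option: 33 + 1 = 34
Cooled game: {38 | 34}
Left option = 38

38


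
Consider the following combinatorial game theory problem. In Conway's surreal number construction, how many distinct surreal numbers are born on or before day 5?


Day 0: {|} = 0 is born. Count = 1.
Day n: the number of surreal numbers born by day n is 2^(n+1) - 1.
By day 0: 2^1 - 1 = 1
By day 1: 2^2 - 1 = 3
By day 2: 2^3 - 1 = 7
By day 3: 2^4 - 1 = 15
By day 4: 2^5 - 1 = 31
By day 5: 2^6 - 1 = 63
By day 5: 63 surreal numbers.

63


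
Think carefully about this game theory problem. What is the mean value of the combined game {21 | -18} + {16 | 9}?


G1 = {21 | -18}, G2 = {16 | 9}
Each is a switch {a | b} with numbers a > b; its mean value is (a + b)/2, and mean value is additive over game sums: m(G1 + G2) = m(G1) + m(G2).
Mean of G1 = (21 + (-18))/2 = 3/2 = 3/2
Mean of G2 = (16 + (9))/2 = 25/2 = 25/2
Mean of G1 + G2 = 3/2 + 25/2 = 14

14


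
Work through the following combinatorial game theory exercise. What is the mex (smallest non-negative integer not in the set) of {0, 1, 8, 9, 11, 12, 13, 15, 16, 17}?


Set = {0, 1, 8, 9, 11, 12, 13, 15, 16, 17}
0 is in the set.
1 is in the set.
2 is NOT in the set. This is the mex.
mex = 2

2


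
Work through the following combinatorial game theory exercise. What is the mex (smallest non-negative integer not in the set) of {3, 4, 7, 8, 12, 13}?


Set = {3, 4, 7, 8, 12, 13}
0 is NOT in the set. This is the mex.
mex = 0

0


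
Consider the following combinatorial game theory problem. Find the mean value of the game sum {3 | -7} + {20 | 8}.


G1 = {3 | -7}, G2 = {20 | 8}
Each is a switch {a | b} with numbers a > b; its mean value is (a + b)/2, and mean value is additive over game sums: m(G1 + G2) = m(G1) + m(G2).
Mean of G1 = (3 + (-7))/2 = -4/2 = -2
Mean of G2 = (20 + (8))/2 = 28/2 = 14
Mean of G1 + G2 = -2 + 14 = 12

12


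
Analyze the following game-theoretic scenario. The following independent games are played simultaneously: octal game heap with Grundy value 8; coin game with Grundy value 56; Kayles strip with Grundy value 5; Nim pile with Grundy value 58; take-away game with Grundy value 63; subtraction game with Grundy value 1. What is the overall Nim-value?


By the Sprague-Grundy theorem, the Grundy value of a sum of games is the XOR of individual Grundy values.
octal game heap: Grundy value = 8. Running XOR: 0 XOR 8 = 8
coin game: Grundy value = 56. Running XOR: 8 XOR 56 = 48
Kayles strip: Grundy value = 5. Running XOR: 48 XOR 5 = 53
Nim pile: Grundy value = 58. Running XOR: 53 XOR 58 = 15
take-away game: Grundy value = 63. Running XOR: 15 XOR 63 = 48
subtraction game: Grundy value = 1. Running XOR: 48 XOR 1 = 49
The combined Grundy value is 49.

49


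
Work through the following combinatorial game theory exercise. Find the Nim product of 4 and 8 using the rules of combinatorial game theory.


Nim multiplication is bilinear over XOR: (u XOR v) * w = (u*w) XOR (v*w).
So we split each operand into its bit components and XOR the pairwise Nim products.
4 = 4 (as XOR of powers of 2).
8 = 8 (as XOR of powers of 2).
Using the standard Nim-product table on single bits:
  2*2 = 3,   2*4 = 8,   2*8 = 12,
  4*4 = 6,   4*8 = 11,  8*8 = 13,
and  1*x = x (identity), k*l = l*k (commutative).
Pairwise Nim products:
  4 * 8 = 11
XOR them: 11 = 11.
Result: 4 * 8 = 11 (in Nim).

11


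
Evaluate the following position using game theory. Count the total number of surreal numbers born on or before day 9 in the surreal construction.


Day 0: {|} = 0 is born. Count = 1.
Day n: the number of surreal numbers born by day n is 2^(n+1) - 1.
By day 0: 2^1 - 1 = 1
By day 1: 2^2 - 1 = 3
By day 2: 2^3 - 1 = 7
By day 3: 2^4 - 1 = 15
By day 4: 2^5 - 1 = 31
By day 5: 2^6 - 1 = 63
By day 6: 2^7 - 1 = 127
By day 7: 2^8 - 1 = 255
By day 8: 2^9 - 1 = 511
By day 9: 2^10 - 1 = 1023
By day 9: 1023 surreal numbers.

1023


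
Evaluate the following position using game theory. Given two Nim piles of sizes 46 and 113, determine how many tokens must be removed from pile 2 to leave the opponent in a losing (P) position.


Piles: 46 and 113
Current XOR: 46 XOR 113 = 95 (non-zero, so this is an N-position).
To make the XOR zero, we need to find a move that balances the piles.
For pile 2 (size 113): target = 113 XOR 95 = 46
We reduce pile 2 from 113 to 46.
Tokens removed: 113 - 46 = 67
Verification: 46 XOR 46 = 0

67


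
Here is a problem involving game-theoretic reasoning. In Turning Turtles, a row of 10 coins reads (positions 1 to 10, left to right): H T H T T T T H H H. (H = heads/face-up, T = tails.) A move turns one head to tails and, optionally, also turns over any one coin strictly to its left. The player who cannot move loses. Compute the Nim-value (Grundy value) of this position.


Coins: H T H T T T T H H H
Key fact: a single head at position k behaves exactly like a Nim heap of size k (turning it to T and optionally flipping a coin at j < k corresponds to moving the heap from k to j, or to 0), and heads combine as a disjunctive sum (two heads at the same place would cancel, matching j XOR j = 0). So the Nim-value is the XOR of the 1-indexed positions of the heads.
Face-up positions (1-indexed): [1, 3, 8, 9, 10]
XOR 0 with 1: 0 XOR 1 = 1
XOR 1 with 3: 1 XOR 3 = 2
XOR 2 with 8: 2 XOR 8 = 10
XOR 10 with 9: 10 XOR 9 = 3
XOR 3 with 10: 3 XOR 10 = 9
Nim-value = 9

9


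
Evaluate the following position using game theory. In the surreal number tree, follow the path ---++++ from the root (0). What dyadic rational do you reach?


Sign expansion: ---++++
Rule: track bounds (lo, hi), initially (-inf, +inf). On '+', the current value becomes lo and we move to the simplest number in (value, hi): value + 1 if hi = +inf, otherwise the midpoint (value + hi)/2. On '-', the current value becomes hi and we move to value - 1 if lo = -inf, otherwise the midpoint (lo + value)/2.
Start at 0.
Step 1: sign = -, move left. Bounds: (-inf, 0). Value = -1
Step 2: sign = -, move left. Bounds: (-inf, -1). Value = -2
Step 3: sign = -, move left. Bounds: (-inf, -2). Value = -3
Step 4: sign = +, move right. Bounds: (-3, -2). Value = -5/2
Step 5: sign = +, move right. Bounds: (-5/2, -2). Value = -9/4
Step 6: sign = +, move right. Bounds: (-9/4, -2). Value = -17/8
Step 7: sign = +, move right. Bounds: (-17/8, -2). Value = -33/16
The surreal number with sign expansion ---++++ is -33/16.

-33/16


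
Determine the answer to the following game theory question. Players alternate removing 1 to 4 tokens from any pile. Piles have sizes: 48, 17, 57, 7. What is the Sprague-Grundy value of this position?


Subtraction set: {1, 2, 3, 4}
For this subtraction set, G(n) = n mod 5 (period = max + 1 = 5).
Pile 1 (size 48): G(48) = 48 mod 5 = 3
Pile 2 (size 17): G(17) = 17 mod 5 = 2
Pile 3 (size 57): G(57) = 57 mod 5 = 2
Pile 4 (size 7): G(7) = 7 mod 5 = 2
Total Grundy value = XOR of all: 3 XOR 2 XOR 2 XOR 2 = 1

1


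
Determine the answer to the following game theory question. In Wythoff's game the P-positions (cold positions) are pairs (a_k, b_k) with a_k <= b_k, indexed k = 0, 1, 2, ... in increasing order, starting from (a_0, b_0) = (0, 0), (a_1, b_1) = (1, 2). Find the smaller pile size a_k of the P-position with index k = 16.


By Wythoff's theorem, a_k = floor(k * phi) and b_k = floor(k * phi^2) = a_k + k, where phi = (1 + sqrt(5))/2 is the golden ratio.
phi = (1 + sqrt(5))/2 = 1.618034
k = 16
k * phi = 16 * 1.618034 = 25.888544
a_16 = floor(k * phi) = 25

25


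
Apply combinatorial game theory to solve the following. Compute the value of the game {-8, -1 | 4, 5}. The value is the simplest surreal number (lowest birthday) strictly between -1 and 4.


Left options: {-8, -1}, max = -1
Right options: {4, 5}, min = 4
All options are numbers and max(Left) < min(Right), so by the simplicity theorem the value is the simplest (earliest-born) number strictly between -1 and 4.
Integers 0 through 3 all lie strictly between -1 and 4.
Among integers, the simplest (lowest birthday = smallest |n|; 0 is born on day 0, +-n on day n) is 0.
No non-integer in the interval can be simpler: if x is a non-integer in the interval, then floor(x) or ceil(x) also lies in the interval (the interval contains an integer), and both are proper prefixes of x's sign expansion, i.e. born earlier. So the game value is 0.
Game value = 0

0


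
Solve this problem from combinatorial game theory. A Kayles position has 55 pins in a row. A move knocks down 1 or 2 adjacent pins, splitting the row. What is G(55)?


Kayles: a move removes 1 or 2 adjacent pins from a contiguous row.
Removing pins from a row of k leaves two independent rows (a, b) with a + b = k - 1 (one pin) or a + b = k - 2 (two pins); an end removal gives a = 0.
By Sprague-Grundy, G(k) = mex{ G(a) XOR G(b) } over all these splits. G(0) = 0.
G(1): splits (0,0):0^0=0 -> mex({0}) = 1
G(2): splits (0,1):0^1=1 (0,0):0^0=0 -> mex({0, 1}) = 2
G(3): splits (0,2):0^2=2 (1,1):1^1=0 (0,1):0^1=1 -> mex({0, 1, 2}) = 3
G(4): splits (0,3):0^3=3 (1,2):1^2=3 (0,2):0^2=2 (1,1):1^1=0 -> mex({0, 2, 3}) = 1
G(5): splits (0,4):0^1=1 (1,3):1^3=2 (2,2):2^2=0 (0,3):0^3=3 (1,2):1^2=3 -> mex({0, 1, 2, 3}) = 4
G(6) = mex({0, 1, 2, 4}) = 3
G(7) = mex({0, 1, 3, 4, 5}) = 2
G(8) = mex({0, 2, 3, 5, 6}) = 1
G(9) = mex({0, 1, 2, 3, 6, 7}) = 4
G(10) = mex({0, 1, 3, 4, 5, 7}) = 2
G(11) = mex({0, 1, 2, 3, 4, 5}) = 6
G(12) = mex({0, 1, 2, 3, 5, 6, 7}) = 4
G(13) = mex({0, 2, 3, 4, 6, 7}) = 1
G(14) = mex({0, 1, 4, 5, 6, 7}) = 2
G(15) = mex({0, 1, 2, 3, 4, 5, 6}) = 7
G(16) = mex({0, 2, 3, 5, 6, 7}) = 1
G(17) = mex({0, 1, 2, 3, 5, 6, 7}) = 4
G(18) = mex({0, 1, 2, 4, 5, 6}) = 3
G(19) = mex({0, 1, 3, 4, 5, 7}) = 2
G(20) = mex({0, 2, 3, 4, 5, 6, 7}) = 1
G(21) = mex({0, 1, 2, 3, 5, 6, 7}) = 4
G(22) = mex({0, 1, 2, 3, 4, 5, 7}) = 6
G(23) = mex({0, 1, 2, 3, 4, 5, 6}) = 7
G(24) = mex({0, 1, 2, 3, 5, 6, 7}) = 4
G(25) = mex({0, 2, 3, 4, 6, 7}) = 1
G(26) = mex({0, 1, 3, 4, 5, 6, 7}) = 2
G(27) = mex({0, 1, 2, 3, 4, 5, 6, 7}) = 8
G(28) = mex({0, 1, 2, 3, 4, 6, 7, 8}) = 5
G(29) = mex({0, 1, 2, 3, 5, 6, 7, 8, 9}) = 4
G(30) = mex({0, 1, 2, 3, 4, 5, 6, 9, 10}) = 7
G(31) = mex({0, 1, 3, 4, 5, 7, 10, 11}) = 2
G(32) = mex({0, 2, 3, 4, 5, 6, 7, 9, 11}) = 1
G(33) = mex({0, 1, 2, 3, 4, 5, 6, 7, 9, 12}) = 8
G(34) = mex({0, 1, 2, 3, 4, 5, 7, 8, 11, 12}) = 6
G(35) = mex({0, 1, 2, 3, 4, 5, 6, 8, 9, 10, 11}) = 7
G(36) = mex({0, 1, 2, 3, 5, 6, 7, 9, 10}) = 4
G(37) = mex({0, 2, 3, 4, 6, 7, 9, 10, 11, 12}) = 1
G(38) = mex({0, 1, 3, 4, 5, 6, 7, 9, 10, 11, 12}) = 2
G(39) = mex({0, 1, 2, 4, 5, 6, 7, 9, 10, 12, 14}) = 3
G(40) = mex({0, 2, 3, 4, 6, 7, 11, 12, 14}) = 1
G(41) = mex({0, 1, 2, 3, 5, 6, 7, 9, 10, 11, 12}) = 4
G(42) = mex({0, 1, 2, 3, 4, 5, 6, 9, 10}) = 7
G(43) = mex({0, 1, 3, 4, 5, 7, 9, 10, 12, 15}) = 2
G(44) = mex({0, 2, 3, 4, 5, 6, 7, 9, 10, 12, 15}) = 1
G(45) = mex({0, 1, 2, 3, 4, 5, 6, 7, 9, 10, 12, 14}) = 8
G(46) = mex({0, 1, 3, 4, 5, 7, 8, 11, 12, 14}) = 2
G(47) = mex({0, 1, 2, 3, 4, 5, 6, 8, 9, 10, 11, 12}) = 7
G(48) = mex({0, 1, 2, 3, 5, 6, 7, 9, 10}) = 4
G(49) = mex({0, 2, 3, 4, 6, 7, 9, 10, 11, 12, 15}) = 1
G(50) = mex({0, 1, 4, 5, 6, 7, 9, 11, 12, 14, 15}) = 2
G(51) = mex({0, 1, 2, 3, 4, 5, 6, 7, 9, 12, 14, 15}) = 8
G(52) = mex({0, 2, 3, 4, 5, 6, 7, 8, 11, 12, 15}) = 1
G(53) = mex({0, 1, 2, 3, 5, 6, 7, 8, 9, 10, 11, 12}) = 4
G(54) = mex({0, 1, 2, 3, 4, 5, 6, 9, 10}) = 7
G(55) = mex({0, 1, 3, 4, 5, 7, 9, 10, 11, 12}) = 2
Therefore G(55) = 2.

2


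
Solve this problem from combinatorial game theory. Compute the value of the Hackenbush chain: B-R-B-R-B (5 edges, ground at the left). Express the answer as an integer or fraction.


Edges (from ground): B-R-B-R-B
By Berlekamp's sign-expansion rule, a Blue-Red Hackenbush stalk has the value of the surreal number whose sign sequence is the edge sequence with B -> + and R -> -.
Sign sequence: +-+-+
Trace the sign expansion in the surreal number tree, starting from 0:
Edge 1: B (sign +) -> bounds (0, +inf), value = 1
Edge 2: R (sign -) -> bounds (0, 1), value = 1/2
Edge 3: B (sign +) -> bounds (1/2, 1), value = 3/4
Edge 4: R (sign -) -> bounds (1/2, 3/4), value = 5/8
Edge 5: B (sign +) -> bounds (5/8, 3/4), value = 11/16
Game value = 11/16

11/16


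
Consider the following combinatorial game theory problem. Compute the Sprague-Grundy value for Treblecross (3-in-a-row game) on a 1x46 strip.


Treblecross: place X on empty cells; 3-in-a-row wins.
Playing within two cells of an existing X lets the opponent win at once, so sensible play treats the cells i-2..i+2 around each X as dead. The player left with no safe cell loses, so this is a normal-play take-away game on strips of safe cells.
Placing X at cell i (0-indexed) of a strip of k safe cells leaves independent strips of sizes max(0, i-2) and max(0, k-i-3). Hence G(k) = mex{ G(max(0,i-2)) XOR G(max(0,k-i-3)) : 0 <= i < k }, with G(0) = 0.
G(1): splits (0,0):0^0=0 -> mex({0}) = 1
G(2): splits (0,0):0^0=0 -> mex({0}) = 1
G(3): splits (0,0):0^0=0 -> mex({0}) = 1
G(4): splits (0,1):0^1=1 (0,0):0^0=0 -> mex({0, 1}) = 2
G(5): splits (0,2):0^1=1 (0,1):0^1=1 (0,0):0^0=0 -> mex({0, 1}) = 2
G(6) = mex({1}) = 0
G(7) = mex({0, 1, 2}) = 3
G(8) = mex({0, 1, 2}) = 3
G(9) = mex({0, 2}) = 1
G(10) = mex({0, 2, 3}) = 1
G(11) = mex({0, 3}) = 1
G(12) = mex({1, 3}) = 0
G(13) = mex({0, 1, 2, 3}) = 4
G(14) = mex({0, 1, 2}) = 3
G(15) = mex({0, 1, 2}) = 3
G(16) = mex({0, 1, 2, 4}) = 3
G(17) = mex({0, 1, 3, 4}) = 2
G(18) = mex({0, 1, 3, 4}) = 2
G(19) = mex({0, 1, 3, 5}) = 2
G(20) = mex({0, 1, 2, 3, 5}) = 4
G(21) = mex({0, 1, 2, 3, 5}) = 4
G(22) = mex({1, 2, 6}) = 0
G(23) = mex({0, 1, 2, 3, 4, 6}) = 5
G(24) = mex({0, 1, 2, 3, 4}) = 5
G(25) = mex({0, 1, 3, 4, 7}) = 2
G(26) = mex({0, 1, 3, 4, 5, 7}) = 2
G(27) = mex({0, 1, 3, 5}) = 2
G(28) = mex({0, 1, 2, 5}) = 3
G(29) = mex({0, 1, 2, 4, 5, 6}) = 3
G(30) = mex({1, 2, 4, 6}) = 0
G(31) = mex({0, 1, 2, 3, 4, 6}) = 5
G(32) = mex({1, 2, 3, 4, 7}) = 0
G(33) = mex({0, 3, 7}) = 1
G(34) = mex({0, 2, 3, 5, 7}) = 1
G(35) = mex({0, 2, 3, 5, 6}) = 1
G(36) = mex({0, 1, 2, 5, 6}) = 3
G(37) = mex({0, 1, 2, 4, 5, 6}) = 3
G(38) = mex({0, 1, 2, 4}) = 3
G(39) = mex({0, 1, 2, 3, 4, 7}) = 5
G(40) = mex({0, 1, 2, 3, 4, 5, 7}) = 6
G(41) = mex({0, 1, 2, 3, 5, 7}) = 4
G(42) = mex({0, 1, 2, 3, 5, 6, 7}) = 4
G(43) = mex({0, 2, 3, 5, 6}) = 1
G(44) = mex({1, 2, 3, 4, 5, 6}) = 0
G(45) = mex({0, 1, 2, 3, 4, 6, 7}) = 5
G(46) = mex({0, 1, 2, 3, 4, 7}) = 5
Therefore G(46) = 5.

5


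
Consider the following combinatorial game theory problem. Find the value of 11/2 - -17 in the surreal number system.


x = 11/2, y = -17
Converting to common denominator: 2
x = 11/2, y = -34/2
x - y = 11/2 - -17 = 45/2

45/2


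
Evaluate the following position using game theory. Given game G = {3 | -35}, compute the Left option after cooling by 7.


Original game: {3 | -35} (a switch {a | b} with a > b).
Cooling by t (for t below the temperature (a - b)/2 = 19) taxes each move by t: {a | b} cooled by t is {a - t | b + t}.
Cooling amount: t = 7
Cooled Left option: 3 - 7 = -4
Cooled Right option: -35 + 7 = -28
Cooled game: {-4 | -28}
Left option = -4

-4


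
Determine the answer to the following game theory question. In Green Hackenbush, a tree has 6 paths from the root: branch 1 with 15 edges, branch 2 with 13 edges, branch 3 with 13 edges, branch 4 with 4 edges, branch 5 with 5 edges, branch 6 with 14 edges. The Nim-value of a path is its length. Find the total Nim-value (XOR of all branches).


The tree has 6 branches from the ground vertex.
In Green Hackenbush, the Nim-value of a simple path of length k is k.
Branch 1: length 15, Nim-value = 15
Branch 2: length 13, Nim-value = 13
Branch 3: length 13, Nim-value = 13
Branch 4: length 4, Nim-value = 4
Branch 5: length 5, Nim-value = 5
Branch 6: length 14, Nim-value = 14
Total Nim-value = XOR of all branch values:
0 XOR 15 = 15
15 XOR 13 = 2
2 XOR 13 = 15
15 XOR 4 = 11
11 XOR 5 = 14
14 XOR 14 = 0
Nim-value of the tree = 0

0


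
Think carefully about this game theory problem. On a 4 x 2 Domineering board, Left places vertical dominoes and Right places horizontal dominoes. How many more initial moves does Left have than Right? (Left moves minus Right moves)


Board is 4 x 2 (rows x cols).
Left (vertical) placements: (rows-1) * cols = 3 * 2 = 6
Right (horizontal) placements: rows * (cols-1) = 4 * 1 = 4
Advantage = Left - Right = 6 - 4 = 2

2


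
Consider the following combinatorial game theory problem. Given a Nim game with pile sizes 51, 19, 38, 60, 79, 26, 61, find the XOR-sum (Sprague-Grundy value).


We need the XOR (exclusive or) of all pile sizes.
After XOR-ing pile 1 (size 51): 0 XOR 51 = 51
After XOR-ing pile 2 (size 19): 51 XOR 19 = 32
After XOR-ing pile 3 (size 38): 32 XOR 38 = 6
After XOR-ing pile 4 (size 60): 6 XOR 60 = 58
After XOR-ing pile 5 (size 79): 58 XOR 79 = 117
After XOR-ing pile 6 (size 26): 117 XOR 26 = 111
After XOR-ing pile 7 (size 61): 111 XOR 61 = 82
The Nim-value of this position is 82.

82


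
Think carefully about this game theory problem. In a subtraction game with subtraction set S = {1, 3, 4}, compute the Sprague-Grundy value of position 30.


The subtraction set is S = {1, 3, 4}.
G(k) = mex{ G(k - s) : s in S, s <= k }. We compute iteratively: G(0) = 0.
G(1) = mex({0}) = 1
G(2) = mex({1}) = 0
G(3) = mex({0}) = 1
G(4) = mex({0, 1}) = 2
G(5) = mex({0, 1, 2}) = 3
G(6) = mex({0, 1, 3}) = 2
G(7) = mex({1, 2}) = 0
G(8) = mex({0, 2, 3}) = 1
G(9) = mex({1, 2, 3}) = 0
G(10) = mex({0, 2}) = 1
Observe that G(7)..G(10) = 0, 1, 0, 1 repeats G(0)..G(3) = 0, 1, 0, 1.
For k >= max(S) = 4, G(k) is determined by the previous 4 values G(k-4)..G(k-1); a window of 4 consecutive values has recurred shifted by 7, so by induction G(k + 7) = G(k) for all k >= 0: the sequence is periodic from the start with period 7.
One period: G(0..6) = 0, 1, 0, 1, 2, 3, 2.
30 mod 7 = 2, so G(30) = G(2) = 0.

0


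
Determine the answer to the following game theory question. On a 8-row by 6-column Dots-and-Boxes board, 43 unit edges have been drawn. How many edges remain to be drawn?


Grid: 8 x 6 boxes, i.e. 9 rows and 7 columns of dots.
Horizontal edges: (rows + 1) * cols = 9 * 6 = 54
Vertical edges: rows * (cols + 1) = 8 * 7 = 56
Total edges: 54 + 56 = 110
Edges drawn: 43
Remaining: 110 - 43 = 67

67


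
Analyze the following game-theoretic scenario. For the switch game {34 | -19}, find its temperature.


The game is {34 | -19}, a switch {a | b} with numbers a > b.
Cooling {a | b} by t gives {a - t | b + t}, which stops being hot when a - t = b + t, i.e. at t = (a - b)/2. So the temperature of a switch is (a - b)/2.
Temperature = (Left option - Right option) / 2
= (34 - (-19)) / 2
= 53 / 2
= 53/2

53/2


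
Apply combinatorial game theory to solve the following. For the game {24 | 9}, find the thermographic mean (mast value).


Game = {24 | 9}, a switch {a | b} with numbers a > b.
Its thermograph has left wall a - t and right wall b + t, which meet at t = (a - b)/2, where both equal (a + b)/2. So the mast (mean value) is at (a + b)/2.
Mean = (24 + (9))/2 = 33/2 = 33/2

33/2


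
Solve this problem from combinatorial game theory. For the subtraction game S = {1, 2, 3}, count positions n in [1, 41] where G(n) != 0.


Subtraction set S = {1, 2, 3}, so G(n) = n mod 4.
G(n) = 0 when n is a multiple of 4.
Multiples of 4 in [1, 41]: 10
N-positions (nonzero Grundy) = 41 - 10 = 31

31


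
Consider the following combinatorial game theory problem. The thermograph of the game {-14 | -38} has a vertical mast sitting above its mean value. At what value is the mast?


Game = {-14 | -38}, a switch {a | b} with numbers a > b.
Its thermograph has left wall a - t and right wall b + t, which meet at t = (a - b)/2, where both equal (a + b)/2. So the mast (mean value) is at (a + b)/2.
Mean = (-14 + (-38))/2 = -52/2 = -26

-26


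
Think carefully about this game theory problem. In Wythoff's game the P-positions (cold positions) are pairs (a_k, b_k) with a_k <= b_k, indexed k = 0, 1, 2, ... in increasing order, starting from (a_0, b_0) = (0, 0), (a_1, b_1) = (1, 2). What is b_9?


By Wythoff's theorem, a_k = floor(k * phi) and b_k = floor(k * phi^2) = a_k + k, where phi = (1 + sqrt(5))/2 is the golden ratio.
phi = (1 + sqrt(5))/2 = 1.618034
phi^2 = phi + 1 = 2.618034
k = 9
k * phi^2 = 9 * 2.618034 = 23.562306
b_9 = floor(k * phi^2) = 23 (check: a_9 + k = 14 + 9 = 23)

23


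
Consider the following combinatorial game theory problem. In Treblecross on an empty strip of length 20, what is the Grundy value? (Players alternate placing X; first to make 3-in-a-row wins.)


Treblecross: place X on empty cells; 3-in-a-row wins.
Playing within two cells of an existing X lets the opponent win at once, so sensible play treats the cells i-2..i+2 around each X as dead. The player left with no safe cell loses, so this is a normal-play take-away game on strips of safe cells.
Placing X at cell i (0-indexed) of a strip of k safe cells leaves independent strips of sizes max(0, i-2) and max(0, k-i-3). Hence G(k) = mex{ G(max(0,i-2)) XOR G(max(0,k-i-3)) : 0 <= i < k }, with G(0) = 0.
G(1): splits (0,0):0^0=0 -> mex({0}) = 1
G(2): splits (0,0):0^0=0 -> mex({0}) = 1
G(3): splits (0,0):0^0=0 -> mex({0}) = 1
G(4): splits (0,1):0^1=1 (0,0):0^0=0 -> mex({0, 1}) = 2
G(5): splits (0,2):0^1=1 (0,1):0^1=1 (0,0):0^0=0 -> mex({0, 1}) = 2
G(6) = mex({1}) = 0
G(7) = mex({0, 1, 2}) = 3
G(8) = mex({0, 1, 2}) = 3
G(9) = mex({0, 2}) = 1
G(10) = mex({0, 2, 3}) = 1
G(11) = mex({0, 3}) = 1
G(12) = mex({1, 3}) = 0
G(13) = mex({0, 1, 2, 3}) = 4
G(14) = mex({0, 1, 2}) = 3
G(15) = mex({0, 1, 2}) = 3
G(16) = mex({0, 1, 2, 4}) = 3
G(17) = mex({0, 1, 3, 4}) = 2
G(18) = mex({0, 1, 3, 4}) = 2
G(19) = mex({0, 1, 3, 5}) = 2
G(20) = mex({0, 1, 2, 3, 5}) = 4
Therefore G(20) = 4.

4


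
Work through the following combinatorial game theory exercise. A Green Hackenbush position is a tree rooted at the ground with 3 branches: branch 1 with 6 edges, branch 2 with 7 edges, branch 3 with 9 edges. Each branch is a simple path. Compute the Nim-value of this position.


The tree has 3 branches from the ground vertex.
In Green Hackenbush, the Nim-value of a simple path of length k is k.
Branch 1: length 6, Nim-value = 6
Branch 2: length 7, Nim-value = 7
Branch 3: length 9, Nim-value = 9
Total Nim-value = XOR of all branch values:
0 XOR 6 = 6
6 XOR 7 = 1
1 XOR 9 = 8
Nim-value of the tree = 8

8


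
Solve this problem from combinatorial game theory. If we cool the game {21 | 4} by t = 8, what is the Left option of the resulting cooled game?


Original game: {21 | 4} (a switch {a | b} with a > b).
Cooling by t (for t below the temperature (a - b)/2 = 17/2) taxes each move by t: {a | b} cooled by t is {a - t | b + t}.
Cooling amount: t = 8
Cooled Left option: 21 - 8 = 13
Cooled Right option: 4 + 8 = 12
Cooled game: {13 | 12}
Left option = 13

13


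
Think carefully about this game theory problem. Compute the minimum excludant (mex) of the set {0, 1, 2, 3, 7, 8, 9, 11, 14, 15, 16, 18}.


Set = {0, 1, 2, 3, 7, 8, 9, 11, 14, 15, 16, 18}
0 is in the set.
1 is in the set.
2 is in the set.
3 is in the set.
4 is NOT in the set. This is the mex.
mex = 4

4


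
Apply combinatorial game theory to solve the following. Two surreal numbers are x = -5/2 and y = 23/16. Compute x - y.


x = -5/2, y = 23/16
Converting to common denominator: 16
x = -40/16, y = 23/16
x - y = -5/2 - 23/16 = -63/16

-63/16


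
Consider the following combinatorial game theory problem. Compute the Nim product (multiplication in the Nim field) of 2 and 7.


Nim multiplication is bilinear over XOR: (u XOR v) * w = (u*w) XOR (v*w).
So we split each operand into its bit components and XOR the pairwise Nim products.
2 = 2 (as XOR of powers of 2).
7 = 1 + 2 + 4 (as XOR of powers of 2).
Using the standard Nim-product table on single bits:
  2*2 = 3,   2*4 = 8,   2*8 = 12,
  4*4 = 6,   4*8 = 11,  8*8 = 13,
and  1*x = x (identity), k*l = l*k (commutative).
Pairwise Nim products:
  2 * 1 = 2
  2 * 2 = 3
  2 * 4 = 8
XOR them: 2 XOR 3 XOR 8 = 9.
Result: 2 * 7 = 9 (in Nim).

9


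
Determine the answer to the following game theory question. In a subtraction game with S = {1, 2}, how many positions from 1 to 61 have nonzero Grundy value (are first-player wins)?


Subtraction set S = {1, 2}, so G(n) = n mod 3.
G(n) = 0 when n is a multiple of 3.
Multiples of 3 in [1, 61]: 20
N-positions (nonzero Grundy) = 61 - 20 = 41

41


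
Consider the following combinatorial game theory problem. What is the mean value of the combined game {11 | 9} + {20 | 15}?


G1 = {11 | 9}, G2 = {20 | 15}
Each is a switch {a | b} with numbers a > b; its mean value is (a + b)/2, and mean value is additive over game sums: m(G1 + G2) = m(G1) + m(G2).
Mean of G1 = (11 + (9))/2 = 20/2 = 10
Mean of G2 = (20 + (15))/2 = 35/2 = 35/2
Mean of G1 + G2 = 10 + 35/2 = 55/2

55/2


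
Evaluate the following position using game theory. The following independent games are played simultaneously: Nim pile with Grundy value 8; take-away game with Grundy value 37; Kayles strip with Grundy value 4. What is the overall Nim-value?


By the Sprague-Grundy theorem, the Grundy value of a sum of games is the XOR of individual Grundy values.
Nim pile: Grundy value = 8. Running XOR: 0 XOR 8 = 8
take-away game: Grundy value = 37. Running XOR: 8 XOR 37 = 45
Kayles strip: Grundy value = 4. Running XOR: 45 XOR 4 = 41
The combined Grundy value is 41.

41


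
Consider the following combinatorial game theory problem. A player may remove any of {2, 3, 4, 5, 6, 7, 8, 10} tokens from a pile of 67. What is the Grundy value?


The subtraction set is S = {2, 3, 4, 5, 6, 7, 8, 10}.
G(k) = mex{ G(k - s) : s in S, s <= k }. We compute iteratively: G(0) = 0.
G(1) = mex({}) = 0
G(2) = mex({0}) = 1
G(3) = mex({0}) = 1
G(4) = mex({0, 1}) = 2
G(5) = mex({0, 1}) = 2
G(6) = mex({0, 1, 2}) = 3
G(7) = mex({0, 1, 2}) = 3
G(8) = mex({0, 1, 2, 3}) = 4
G(9) = mex({0, 1, 2, 3}) = 4
G(10) = mex({0, 1, 2, 3, 4}) = 5
G(11) = mex({0, 1, 2, 3, 4}) = 5
G(12) = mex({1, 2, 3, 4, 5}) = 0
G(13) = mex({1, 2, 3, 4, 5}) = 0
G(14) = mex({0, 2, 3, 4, 5}) = 1
G(15) = mex({0, 2, 3, 4, 5}) = 1
G(16) = mex({0, 1, 3, 4, 5}) = 2
G(17) = mex({0, 1, 3, 4, 5}) = 2
G(18) = mex({0, 1, 2, 4, 5}) = 3
G(19) = mex({0, 1, 2, 4, 5}) = 3
G(20) = mex({0, 1, 2, 3, 5}) = 4
G(21) = mex({0, 1, 2, 3, 5}) = 4
Observe that G(12)..G(21) = 0, 0, 1, 1, 2, 2, 3, 3, 4, 4 repeats G(0)..G(9) = 0, 0, 1, 1, 2, 2, 3, 3, 4, 4.
For k >= max(S) = 10, G(k) is determined by the previous 10 values G(k-10)..G(k-1); a window of 10 consecutive values has recurred shifted by 12, so by induction G(k + 12) = G(k) for all k >= 0: the sequence is periodic from the start with period 12.
One period: G(0..11) = 0, 0, 1, 1, 2, 2, 3, 3, 4, 4, 5, 5.
67 mod 12 = 7, so G(67) = G(7) = 3.

3


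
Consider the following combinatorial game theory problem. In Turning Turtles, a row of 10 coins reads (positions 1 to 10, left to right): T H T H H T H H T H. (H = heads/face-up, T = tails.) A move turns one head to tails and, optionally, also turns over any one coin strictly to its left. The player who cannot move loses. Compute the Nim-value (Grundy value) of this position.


Coins: T H T H H T H H T H
Key fact: a single head at position k behaves exactly like a Nim heap of size k (turning it to T and optionally flipping a coin at j < k corresponds to moving the heap from k to j, or to 0), and heads combine as a disjunctive sum (two heads at the same place would cancel, matching j XOR j = 0). So the Nim-value is the XOR of the 1-indexed positions of the heads.
Face-up positions (1-indexed): [2, 4, 5, 7, 8, 10]
XOR 0 with 2: 0 XOR 2 = 2
XOR 2 with 4: 2 XOR 4 = 6
XOR 6 with 5: 6 XOR 5 = 3
XOR 3 with 7: 3 XOR 7 = 4
XOR 4 with 8: 4 XOR 8 = 12
XOR 12 with 10: 12 XOR 10 = 6
Nim-value = 6

6
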